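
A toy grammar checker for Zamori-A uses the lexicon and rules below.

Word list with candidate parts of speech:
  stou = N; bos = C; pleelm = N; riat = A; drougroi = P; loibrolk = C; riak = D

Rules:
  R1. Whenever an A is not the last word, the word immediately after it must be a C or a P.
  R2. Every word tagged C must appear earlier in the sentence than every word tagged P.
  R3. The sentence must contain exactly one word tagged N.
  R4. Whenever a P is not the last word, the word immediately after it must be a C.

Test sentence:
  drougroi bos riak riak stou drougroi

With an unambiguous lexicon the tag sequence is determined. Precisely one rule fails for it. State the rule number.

Fixed tagging: P C D D N P.
Rule check: R1 pass, R2 fail, R3 pass, R4 pass.
Only rule 2 fails.

2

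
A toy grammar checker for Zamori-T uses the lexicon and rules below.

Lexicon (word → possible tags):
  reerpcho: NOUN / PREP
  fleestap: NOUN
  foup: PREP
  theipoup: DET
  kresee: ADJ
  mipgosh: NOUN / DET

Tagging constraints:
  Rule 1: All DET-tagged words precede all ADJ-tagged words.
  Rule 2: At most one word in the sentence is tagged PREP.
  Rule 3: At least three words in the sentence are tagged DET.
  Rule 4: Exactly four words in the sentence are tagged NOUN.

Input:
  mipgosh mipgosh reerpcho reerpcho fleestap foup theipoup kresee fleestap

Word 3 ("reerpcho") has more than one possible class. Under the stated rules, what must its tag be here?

Candidates per position — 1:mipgosh {NOUN,DET}; 2:mipgosh {NOUN,DET}; 3:reerpcho {NOUN,PREP}; 4:reerpcho {NOUN,PREP}; 5:fleestap {NOUN}; 6:foup {PREP}; 7:theipoup {DET}; 8:kresee {ADJ}; 9:fleestap {NOUN}.
If word 1 were NOUN, no tagging could satisfy rule 3; so word 1 is DET.
If word 2 were NOUN, no tagging could satisfy rule 3; so word 2 is DET.
If word 3 were PREP, no tagging could satisfy rule 2; so word 3 is NOUN.
If word 4 were PREP, no tagging could satisfy rule 2; so word 4 is NOUN.
The unique satisfying tagging is: DET DET NOUN NOUN NOUN PREP DET ADJ NOUN.
Checking: rule 1 satisfied; rule 2 satisfied; rule 3 satisfied; rule 4 satisfied.

NOUN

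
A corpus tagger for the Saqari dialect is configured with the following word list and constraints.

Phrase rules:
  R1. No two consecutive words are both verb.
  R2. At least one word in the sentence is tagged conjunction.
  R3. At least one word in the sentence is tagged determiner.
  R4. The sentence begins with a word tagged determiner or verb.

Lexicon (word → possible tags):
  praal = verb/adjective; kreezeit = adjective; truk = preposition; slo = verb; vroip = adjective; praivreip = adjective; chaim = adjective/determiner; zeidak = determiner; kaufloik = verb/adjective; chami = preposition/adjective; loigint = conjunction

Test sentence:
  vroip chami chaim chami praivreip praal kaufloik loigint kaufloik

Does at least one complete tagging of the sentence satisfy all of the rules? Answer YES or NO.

NO

Candidates per position — 1:vroip {adjective}; 2:chami {preposition,adjective}; 3:chaim {adjective,determiner}; 4:chami {preposition,adjective}; 5:praivreip {adjective}; 6:praal {verb,adjective}; 7:kaufloik {verb,adjective}; 8:loigint {conjunction}; 9:kaufloik {verb,adjective}.
Rule 4 cannot be satisfied by any choice of tags from the lexicon.
So there is no consistent tagging.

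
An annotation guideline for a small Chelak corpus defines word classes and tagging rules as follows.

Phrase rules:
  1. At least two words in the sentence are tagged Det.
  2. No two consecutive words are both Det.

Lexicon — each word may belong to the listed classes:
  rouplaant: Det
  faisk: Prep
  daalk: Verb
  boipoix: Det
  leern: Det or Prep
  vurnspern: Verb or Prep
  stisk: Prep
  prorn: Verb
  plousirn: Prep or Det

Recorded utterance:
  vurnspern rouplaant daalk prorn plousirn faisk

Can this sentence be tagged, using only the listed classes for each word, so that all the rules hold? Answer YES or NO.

Candidates per position — 1:vurnspern {Verb,Prep}; 2:rouplaant {Det}; 3:daalk {Verb}; 4:prorn {Verb}; 5:plousirn {Prep,Det}; 6:faisk {Prep}.
One satisfying assignment: Prep Det Verb Verb Det Prep.
Checking: rule 1 ✓; rule 2 ✓.

YES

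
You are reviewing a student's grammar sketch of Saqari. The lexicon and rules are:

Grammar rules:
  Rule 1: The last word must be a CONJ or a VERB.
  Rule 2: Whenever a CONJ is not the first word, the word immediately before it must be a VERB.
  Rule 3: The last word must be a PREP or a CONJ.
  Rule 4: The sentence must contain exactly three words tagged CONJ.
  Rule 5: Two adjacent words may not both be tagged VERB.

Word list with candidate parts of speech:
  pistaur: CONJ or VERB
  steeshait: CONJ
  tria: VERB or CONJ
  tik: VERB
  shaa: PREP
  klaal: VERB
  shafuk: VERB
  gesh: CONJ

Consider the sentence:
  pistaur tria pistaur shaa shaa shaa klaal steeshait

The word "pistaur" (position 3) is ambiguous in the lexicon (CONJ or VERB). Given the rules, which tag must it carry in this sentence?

Candidates per position — 1:pistaur {CONJ,VERB}; 2:tria {VERB,CONJ}; 3:pistaur {CONJ,VERB}; 4:shaa {PREP}; 5:shaa {PREP}; 6:shaa {PREP}; 7:klaal {VERB}; 8:steeshait {CONJ}.
Position 3: the remaining choice is settled jointly with positions 1, 2 — only CONJ at position 3 is part of a tagging that satisfies every rule.
The unique satisfying tagging is: CONJ VERB CONJ PREP PREP PREP VERB CONJ.
Verifying each rule — rule 1 holds; rule 2 holds; rule 3 holds; rule 4 holds; rule 5 holds.

CONJ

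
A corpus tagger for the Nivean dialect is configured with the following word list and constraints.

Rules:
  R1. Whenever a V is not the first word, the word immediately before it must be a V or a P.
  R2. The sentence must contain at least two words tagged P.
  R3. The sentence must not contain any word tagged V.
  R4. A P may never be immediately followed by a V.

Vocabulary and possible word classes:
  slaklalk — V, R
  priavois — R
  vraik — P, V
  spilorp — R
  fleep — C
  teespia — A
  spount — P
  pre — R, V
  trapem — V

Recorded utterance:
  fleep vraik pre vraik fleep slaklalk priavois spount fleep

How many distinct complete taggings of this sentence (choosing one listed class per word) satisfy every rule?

Candidates per position — 1:fleep {C}; 2:vraik {P,V}; 3:pre {R,V}; 4:vraik {P,V}; 5:fleep {C}; 6:slaklalk {V,R}; 7:priavois {R}; 8:spount {P}; 9:fleep {C}.
There are 16 candidate sequences in total.
The sequences that satisfy every rule: C P R P C R R P C.
Count = 1.

1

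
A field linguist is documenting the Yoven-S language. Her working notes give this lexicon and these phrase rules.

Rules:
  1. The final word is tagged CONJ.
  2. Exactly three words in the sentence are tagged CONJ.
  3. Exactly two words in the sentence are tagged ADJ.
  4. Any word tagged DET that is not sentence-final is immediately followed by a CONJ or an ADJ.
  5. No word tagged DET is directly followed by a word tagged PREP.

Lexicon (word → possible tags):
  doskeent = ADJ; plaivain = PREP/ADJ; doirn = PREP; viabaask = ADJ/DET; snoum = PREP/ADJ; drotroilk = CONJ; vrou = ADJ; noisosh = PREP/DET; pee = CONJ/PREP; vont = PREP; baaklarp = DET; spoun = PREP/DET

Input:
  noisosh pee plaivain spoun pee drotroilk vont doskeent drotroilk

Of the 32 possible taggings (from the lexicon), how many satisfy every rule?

4

Candidates per position — 1:noisosh {PREP,DET}; 2:pee {CONJ,PREP}; 3:plaivain {PREP,ADJ}; 4:spoun {PREP,DET}; 5:pee {CONJ,PREP}; 6:drotroilk {CONJ}; 7:vont {PREP}; 8:doskeent {ADJ}; 9:drotroilk {CONJ}.
There are 32 candidate sequences in total.
The sequences that satisfy every rule: PREP CONJ ADJ PREP PREP CONJ PREP ADJ CONJ; PREP PREP ADJ PREP CONJ CONJ PREP ADJ CONJ; PREP PREP ADJ DET CONJ CONJ PREP ADJ CONJ; DET CONJ ADJ PREP PREP CONJ PREP ADJ CONJ.
Count = 4.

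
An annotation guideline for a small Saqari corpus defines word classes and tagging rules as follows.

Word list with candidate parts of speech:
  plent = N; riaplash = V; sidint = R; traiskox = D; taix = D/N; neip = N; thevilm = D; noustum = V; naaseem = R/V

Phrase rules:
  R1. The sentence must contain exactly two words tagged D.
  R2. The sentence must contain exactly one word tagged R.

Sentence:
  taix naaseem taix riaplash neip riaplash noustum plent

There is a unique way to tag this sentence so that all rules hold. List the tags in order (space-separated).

Candidates per position — 1:taix {D,N}; 2:naaseem {R,V}; 3:taix {D,N}; 4:riaplash {V}; 5:neip {N}; 6:riaplash {V}; 7:noustum {V}; 8:plent {N}.
At position 1, choosing N makes rule 1 impossible to satisfy; hence D.
At position 2, choosing V makes rule 2 impossible to satisfy; hence R.
At position 3, choosing N makes rule 1 impossible to satisfy; hence D.
The unique satisfying tagging is: D R D V N V V N.
Rule-by-rule: rule 1 ✓; rule 2 ✓.

D R D V N V V N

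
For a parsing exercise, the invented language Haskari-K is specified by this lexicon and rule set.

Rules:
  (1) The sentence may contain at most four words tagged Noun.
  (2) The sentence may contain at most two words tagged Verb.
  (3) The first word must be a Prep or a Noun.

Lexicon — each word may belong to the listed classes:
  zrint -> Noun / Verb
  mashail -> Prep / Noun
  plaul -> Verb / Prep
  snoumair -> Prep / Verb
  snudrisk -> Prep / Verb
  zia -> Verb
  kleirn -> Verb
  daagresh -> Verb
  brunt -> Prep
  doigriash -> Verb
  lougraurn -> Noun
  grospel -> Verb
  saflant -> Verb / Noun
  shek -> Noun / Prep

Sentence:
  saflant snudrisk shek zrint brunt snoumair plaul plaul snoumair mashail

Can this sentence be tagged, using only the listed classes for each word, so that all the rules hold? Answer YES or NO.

YES

Candidates per position — 1:saflant {Verb,Noun}; 2:snudrisk {Prep,Verb}; 3:shek {Noun,Prep}; 4:zrint {Noun,Verb}; 5:brunt {Prep}; 6:snoumair {Prep,Verb}; 7:plaul {Verb,Prep}; 8:plaul {Verb,Prep}; 9:snoumair {Prep,Verb}; 10:mashail {Prep,Noun}.
One satisfying assignment: Noun Prep Prep Noun Prep Prep Verb Prep Verb Prep.
Rule-by-rule: rule 1 holds; rule 2 holds; rule 3 holds.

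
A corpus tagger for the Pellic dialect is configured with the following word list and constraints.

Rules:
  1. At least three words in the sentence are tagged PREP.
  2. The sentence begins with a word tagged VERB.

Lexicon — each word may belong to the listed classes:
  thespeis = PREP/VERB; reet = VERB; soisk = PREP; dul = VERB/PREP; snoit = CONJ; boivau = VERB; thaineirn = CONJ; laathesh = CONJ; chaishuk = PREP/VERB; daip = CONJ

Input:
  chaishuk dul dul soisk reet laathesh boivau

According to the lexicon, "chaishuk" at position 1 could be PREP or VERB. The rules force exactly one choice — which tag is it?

Candidates per position — 1:chaishuk {PREP,VERB}; 2:dul {VERB,PREP}; 3:dul {VERB,PREP}; 4:soisk {PREP}; 5:reet {VERB}; 6:laathesh {CONJ}; 7:boivau {VERB}.
At position 1, choosing PREP makes rule 2 impossible to satisfy; hence VERB.
At position 2, choosing VERB makes rule 1 impossible to satisfy; hence PREP.
At position 3, choosing VERB makes rule 1 impossible to satisfy; hence PREP.
So the tagging must be: VERB PREP PREP PREP VERB CONJ VERB.
Check: rule 1 ok; rule 2 ok.

VERB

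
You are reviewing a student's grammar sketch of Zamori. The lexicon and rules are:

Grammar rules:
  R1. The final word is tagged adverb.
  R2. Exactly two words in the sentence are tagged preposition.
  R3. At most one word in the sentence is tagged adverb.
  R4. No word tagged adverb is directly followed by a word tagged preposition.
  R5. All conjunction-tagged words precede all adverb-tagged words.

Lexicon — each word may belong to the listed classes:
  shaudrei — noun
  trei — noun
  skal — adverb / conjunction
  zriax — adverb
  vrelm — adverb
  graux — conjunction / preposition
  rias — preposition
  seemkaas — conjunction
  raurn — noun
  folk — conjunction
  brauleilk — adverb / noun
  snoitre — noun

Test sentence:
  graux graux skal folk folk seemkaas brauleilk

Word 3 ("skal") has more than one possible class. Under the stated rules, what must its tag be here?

conjunction

Candidates per position — 1:graux {conjunction,preposition}; 2:graux {conjunction,preposition}; 3:skal {adverb,conjunction}; 4:folk {conjunction}; 5:folk {conjunction}; 6:seemkaas {conjunction}; 7:brauleilk {adverb,noun}.
Word 1 cannot be conjunction — rule 2 would then fail for every completion. It is preposition.
Word 2 cannot be conjunction — rule 2 would then fail for every completion. It is preposition.
Word 3 cannot be adverb — rule 5 would then fail for every completion. It is conjunction.
Word 7 cannot be noun — rule 1 would then fail for every completion. It is adverb.
So the tagging must be: preposition preposition conjunction conjunction conjunction conjunction adverb.
Rule-by-rule: rule 1 ✓; rule 2 ✓; rule 3 ✓; rule 4 ✓; rule 5 ✓.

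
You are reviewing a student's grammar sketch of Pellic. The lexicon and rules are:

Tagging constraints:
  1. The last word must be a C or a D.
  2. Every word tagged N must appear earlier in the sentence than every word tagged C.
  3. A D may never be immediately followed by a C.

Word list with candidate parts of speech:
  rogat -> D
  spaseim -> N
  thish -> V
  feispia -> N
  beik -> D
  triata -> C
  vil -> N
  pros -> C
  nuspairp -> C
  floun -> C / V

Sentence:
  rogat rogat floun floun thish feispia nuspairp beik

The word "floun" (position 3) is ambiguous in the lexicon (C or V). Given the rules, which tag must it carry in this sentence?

V

Candidates per position — 1:rogat {D}; 2:rogat {D}; 3:floun {C,V}; 4:floun {C,V}; 5:thish {V}; 6:feispia {N}; 7:nuspairp {C}; 8:beik {D}.
Word 3 cannot be C — rule 2 would then fail for every completion. It is V.
Word 4 cannot be C — rule 2 would then fail for every completion. It is V.
The unique satisfying tagging is: D D V V V N C D.
Verifying each rule — rule 1 holds; rule 2 holds; rule 3 holds.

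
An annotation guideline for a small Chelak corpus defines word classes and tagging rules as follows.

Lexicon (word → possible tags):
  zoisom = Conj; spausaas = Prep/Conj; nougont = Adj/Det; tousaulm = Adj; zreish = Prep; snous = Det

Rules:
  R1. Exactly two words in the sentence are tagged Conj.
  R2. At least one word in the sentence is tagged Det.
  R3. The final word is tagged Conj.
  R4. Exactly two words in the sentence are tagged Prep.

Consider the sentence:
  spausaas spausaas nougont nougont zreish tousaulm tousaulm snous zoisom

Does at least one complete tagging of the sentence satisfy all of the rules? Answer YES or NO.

Candidates per position — 1:spausaas {Prep,Conj}; 2:spausaas {Prep,Conj}; 3:nougont {Adj,Det}; 4:nougont {Adj,Det}; 5:zreish {Prep}; 6:tousaulm {Adj}; 7:tousaulm {Adj}; 8:snous {Det}; 9:zoisom {Conj}.
One satisfying assignment: Prep Conj Det Det Prep Adj Adj Det Conj.
Rule-by-rule: rule 1 holds; rule 2 holds; rule 3 holds; rule 4 holds.

YES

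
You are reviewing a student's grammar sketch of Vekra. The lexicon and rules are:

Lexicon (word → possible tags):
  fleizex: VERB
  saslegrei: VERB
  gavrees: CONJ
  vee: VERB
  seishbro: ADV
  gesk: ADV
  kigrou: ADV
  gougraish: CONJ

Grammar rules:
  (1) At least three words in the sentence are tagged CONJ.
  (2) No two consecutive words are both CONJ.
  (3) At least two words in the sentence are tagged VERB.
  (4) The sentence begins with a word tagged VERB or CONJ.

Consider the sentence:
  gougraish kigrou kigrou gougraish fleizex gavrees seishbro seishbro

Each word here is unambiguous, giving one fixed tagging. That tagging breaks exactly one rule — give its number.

Fixed tagging: CONJ ADV ADV CONJ VERB CONJ ADV ADV.
Applying the rules: R1 holds, R2 holds, R3 violated, R4 holds.
Only rule 3 fails.

3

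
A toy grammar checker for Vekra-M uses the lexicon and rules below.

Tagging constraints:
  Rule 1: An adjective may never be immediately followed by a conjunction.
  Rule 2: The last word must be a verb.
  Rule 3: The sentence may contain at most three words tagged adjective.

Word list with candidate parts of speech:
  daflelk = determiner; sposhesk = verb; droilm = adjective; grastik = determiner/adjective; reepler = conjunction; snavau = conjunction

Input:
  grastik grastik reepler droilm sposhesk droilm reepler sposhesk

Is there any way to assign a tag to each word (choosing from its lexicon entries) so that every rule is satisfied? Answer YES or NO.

NO

Candidates per position — 1:grastik {determiner,adjective}; 2:grastik {determiner,adjective}; 3:reepler {conjunction}; 4:droilm {adjective}; 5:sposhesk {verb}; 6:droilm {adjective}; 7:reepler {conjunction}; 8:sposhesk {verb}.
Rule 1 cannot be satisfied by any choice of tags from the lexicon.
So there is no consistent tagging.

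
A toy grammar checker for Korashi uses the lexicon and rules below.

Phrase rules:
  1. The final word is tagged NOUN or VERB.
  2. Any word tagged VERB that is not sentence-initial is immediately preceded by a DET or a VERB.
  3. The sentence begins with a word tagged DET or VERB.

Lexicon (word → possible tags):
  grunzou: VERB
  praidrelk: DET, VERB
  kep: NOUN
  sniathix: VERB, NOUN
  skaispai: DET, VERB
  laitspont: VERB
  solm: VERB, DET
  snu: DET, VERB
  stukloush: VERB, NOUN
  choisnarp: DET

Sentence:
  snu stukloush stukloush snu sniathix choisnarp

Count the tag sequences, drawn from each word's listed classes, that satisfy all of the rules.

Candidates per position — 1:snu {DET,VERB}; 2:stukloush {VERB,NOUN}; 3:stukloush {VERB,NOUN}; 4:snu {DET,VERB}; 5:sniathix {VERB,NOUN}; 6:choisnarp {DET}.
There are 32 candidate sequences in total.
Rule 1 cannot be satisfied by any choice of tags from the lexicon.
So there is no consistent tagging.
Count = 0.

0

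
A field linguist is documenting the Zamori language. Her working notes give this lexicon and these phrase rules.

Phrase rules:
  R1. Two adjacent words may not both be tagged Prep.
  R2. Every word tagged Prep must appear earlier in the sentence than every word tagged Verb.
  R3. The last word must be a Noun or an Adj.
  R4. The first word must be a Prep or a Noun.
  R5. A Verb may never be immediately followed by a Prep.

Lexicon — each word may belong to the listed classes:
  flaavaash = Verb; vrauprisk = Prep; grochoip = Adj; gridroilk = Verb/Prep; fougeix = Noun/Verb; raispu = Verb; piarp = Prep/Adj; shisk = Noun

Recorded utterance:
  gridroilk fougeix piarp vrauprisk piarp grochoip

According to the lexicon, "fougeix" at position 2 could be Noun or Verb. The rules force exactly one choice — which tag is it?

Candidates per position — 1:gridroilk {Verb,Prep}; 2:fougeix {Noun,Verb}; 3:piarp {Prep,Adj}; 4:vrauprisk {Prep}; 5:piarp {Prep,Adj}; 6:grochoip {Adj}.
If word 1 were Verb, no tagging could satisfy rule 2; so word 1 is Prep.
If word 2 were Verb, no tagging could satisfy rule 2; so word 2 is Noun.
If word 3 were Prep, no tagging could satisfy rule 1; so word 3 is Adj.
If word 5 were Prep, no tagging could satisfy rule 1; so word 5 is Adj.
So the tagging must be: Prep Noun Adj Prep Adj Adj.
Check: rule 1 ✓; rule 2 ✓; rule 3 ✓; rule 4 ✓; rule 5 ✓.

Noun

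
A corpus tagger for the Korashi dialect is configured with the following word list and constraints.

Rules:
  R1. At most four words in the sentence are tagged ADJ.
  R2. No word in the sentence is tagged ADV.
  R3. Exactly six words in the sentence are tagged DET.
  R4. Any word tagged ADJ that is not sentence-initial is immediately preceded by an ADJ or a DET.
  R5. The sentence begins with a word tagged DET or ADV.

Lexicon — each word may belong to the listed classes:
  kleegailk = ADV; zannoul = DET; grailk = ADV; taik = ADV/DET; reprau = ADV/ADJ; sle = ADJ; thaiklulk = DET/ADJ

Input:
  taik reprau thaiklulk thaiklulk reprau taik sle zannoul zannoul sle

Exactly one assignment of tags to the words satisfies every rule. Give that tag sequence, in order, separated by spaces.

Candidates per position — 1:taik {ADV,DET}; 2:reprau {ADV,ADJ}; 3:thaiklulk {DET,ADJ}; 4:thaiklulk {DET,ADJ}; 5:reprau {ADV,ADJ}; 6:taik {ADV,DET}; 7:sle {ADJ}; 8:zannoul {DET}; 9:zannoul {DET}; 10:sle {ADJ}.
At position 1, choosing ADV makes rule 2 impossible to satisfy; hence DET.
At position 2, choosing ADV makes rule 2 impossible to satisfy; hence ADJ.
At position 3, choosing ADJ makes rule 3 impossible to satisfy; hence DET.
At position 4, choosing ADJ makes rule 3 impossible to satisfy; hence DET.
At position 5, choosing ADV makes rule 2 impossible to satisfy; hence ADJ.
At position 6, choosing ADV makes rule 2 impossible to satisfy; hence DET.
So the tagging must be: DET ADJ DET DET ADJ DET ADJ DET DET ADJ.
Verifying each rule — rule 1 ✓; rule 2 ✓; rule 3 ✓; rule 4 ✓; rule 5 ✓.

DET ADJ DET DET ADJ DET ADJ DET DET ADJ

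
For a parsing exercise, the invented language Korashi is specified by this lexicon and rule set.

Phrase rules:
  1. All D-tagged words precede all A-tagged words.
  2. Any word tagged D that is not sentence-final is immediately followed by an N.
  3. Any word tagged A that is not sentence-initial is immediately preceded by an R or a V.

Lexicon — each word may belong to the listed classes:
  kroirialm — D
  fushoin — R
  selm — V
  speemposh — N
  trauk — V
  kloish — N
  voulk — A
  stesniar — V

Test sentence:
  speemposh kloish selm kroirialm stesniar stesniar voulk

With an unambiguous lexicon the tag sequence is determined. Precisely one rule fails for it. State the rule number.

Fixed tagging: N N V D V V A.
Checking each rule: R1 ✓, R2 ✗, R3 ✓.
Only rule 2 fails.

2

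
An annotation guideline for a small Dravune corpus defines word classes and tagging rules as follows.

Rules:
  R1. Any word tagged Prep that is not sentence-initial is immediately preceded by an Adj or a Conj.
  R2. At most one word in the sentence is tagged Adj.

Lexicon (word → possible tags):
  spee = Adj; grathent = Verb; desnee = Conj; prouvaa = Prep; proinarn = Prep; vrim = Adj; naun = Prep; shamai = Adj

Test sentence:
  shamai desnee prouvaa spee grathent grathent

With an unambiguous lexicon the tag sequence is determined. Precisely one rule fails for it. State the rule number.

Fixed tagging: Adj Conj Prep Adj Verb Verb.
Checking each rule: R1 ok, R2 fails.
Only rule 2 fails.

2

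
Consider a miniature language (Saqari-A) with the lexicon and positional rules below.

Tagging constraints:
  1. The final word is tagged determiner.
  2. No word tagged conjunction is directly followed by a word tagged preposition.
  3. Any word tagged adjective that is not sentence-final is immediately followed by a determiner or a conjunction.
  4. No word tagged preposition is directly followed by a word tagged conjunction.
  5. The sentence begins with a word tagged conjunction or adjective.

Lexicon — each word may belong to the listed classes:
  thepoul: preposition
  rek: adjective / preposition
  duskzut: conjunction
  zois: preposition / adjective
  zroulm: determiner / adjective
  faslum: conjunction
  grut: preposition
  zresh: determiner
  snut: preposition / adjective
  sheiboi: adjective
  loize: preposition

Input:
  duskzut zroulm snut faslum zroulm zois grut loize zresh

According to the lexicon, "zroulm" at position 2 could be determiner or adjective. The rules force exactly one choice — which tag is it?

determiner

Candidates per position — 1:duskzut {conjunction}; 2:zroulm {determiner,adjective}; 3:snut {preposition,adjective}; 4:faslum {conjunction}; 5:zroulm {determiner,adjective}; 6:zois {preposition,adjective}; 7:grut {preposition}; 8:loize {preposition}; 9:zresh {determiner}.
Position 2: adjective is ruled out by rule 3; that leaves determiner.
Position 3: preposition is ruled out by rule 4; that leaves adjective.
Position 5: adjective is ruled out by rule 3; that leaves determiner.
Position 6: adjective is ruled out by rule 3; that leaves preposition.
So the tagging must be: conjunction determiner adjective conjunction determiner preposition preposition preposition determiner.
Check: rule 1 ok; rule 2 ok; rule 3 ok; rule 4 ok; rule 5 ok.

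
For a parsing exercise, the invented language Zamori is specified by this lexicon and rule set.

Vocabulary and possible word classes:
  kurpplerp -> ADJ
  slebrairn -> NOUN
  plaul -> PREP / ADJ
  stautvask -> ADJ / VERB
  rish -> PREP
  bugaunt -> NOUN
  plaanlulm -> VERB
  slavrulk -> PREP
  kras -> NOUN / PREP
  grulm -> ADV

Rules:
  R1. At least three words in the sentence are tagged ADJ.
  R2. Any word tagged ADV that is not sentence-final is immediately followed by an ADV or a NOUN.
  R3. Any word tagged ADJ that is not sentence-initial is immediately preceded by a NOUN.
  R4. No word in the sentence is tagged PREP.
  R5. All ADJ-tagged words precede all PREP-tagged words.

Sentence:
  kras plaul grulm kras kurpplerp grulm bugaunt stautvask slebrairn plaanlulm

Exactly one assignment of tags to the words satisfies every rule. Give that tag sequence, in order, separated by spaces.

NOUN ADJ ADV NOUN ADJ ADV NOUN ADJ NOUN VERB

Candidates per position — 1:kras {NOUN,PREP}; 2:plaul {PREP,ADJ}; 3:grulm {ADV}; 4:kras {NOUN,PREP}; 5:kurpplerp {ADJ}; 6:grulm {ADV}; 7:bugaunt {NOUN}; 8:stautvask {ADJ,VERB}; 9:slebrairn {NOUN}; 10:plaanlulm {VERB}.
Word 1 cannot be PREP — rule 4 would then fail for every completion. It is NOUN.
Word 2 cannot be PREP — rule 1 would then fail for every completion. It is ADJ.
Word 4 cannot be PREP — rule 2 would then fail for every completion. It is NOUN.
Word 8 cannot be VERB — rule 1 would then fail for every completion. It is ADJ.
The unique satisfying tagging is: NOUN ADJ ADV NOUN ADJ ADV NOUN ADJ NOUN VERB.
Verifying each rule — rule 1 satisfied; rule 2 satisfied; rule 3 satisfied; rule 4 satisfied; rule 5 satisfied.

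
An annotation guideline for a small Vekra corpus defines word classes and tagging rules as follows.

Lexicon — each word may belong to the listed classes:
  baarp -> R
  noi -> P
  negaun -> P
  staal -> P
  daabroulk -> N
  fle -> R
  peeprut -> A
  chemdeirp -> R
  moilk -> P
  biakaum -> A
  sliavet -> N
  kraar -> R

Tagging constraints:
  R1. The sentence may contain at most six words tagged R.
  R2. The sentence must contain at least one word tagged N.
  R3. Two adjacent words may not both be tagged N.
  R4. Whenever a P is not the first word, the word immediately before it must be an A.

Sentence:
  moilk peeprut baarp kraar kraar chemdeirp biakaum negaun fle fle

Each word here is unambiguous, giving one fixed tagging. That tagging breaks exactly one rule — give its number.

Fixed tagging: P A R R R R A P R R.
Checking each rule: R1 ✓, R2 ✗, R3 ✓, R4 ✓.
Only rule 2 fails.

2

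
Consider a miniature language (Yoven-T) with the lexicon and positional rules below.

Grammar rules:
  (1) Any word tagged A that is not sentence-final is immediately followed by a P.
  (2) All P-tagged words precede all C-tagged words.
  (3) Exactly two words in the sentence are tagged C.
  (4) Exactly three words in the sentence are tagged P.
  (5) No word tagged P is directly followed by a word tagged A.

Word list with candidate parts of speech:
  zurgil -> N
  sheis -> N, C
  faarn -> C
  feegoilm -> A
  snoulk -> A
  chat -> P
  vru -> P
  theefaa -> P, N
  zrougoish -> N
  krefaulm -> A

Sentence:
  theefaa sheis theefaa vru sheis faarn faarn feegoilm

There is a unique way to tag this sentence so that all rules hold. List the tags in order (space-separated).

P N P P N C C A

Candidates per position — 1:theefaa {P,N}; 2:sheis {N,C}; 3:theefaa {P,N}; 4:vru {P}; 5:sheis {N,C}; 6:faarn {C}; 7:faarn {C}; 8:feegoilm {A}.
Position 1: N is ruled out by rule 4; that leaves P.
Position 2: C is ruled out by rule 2; that leaves N.
Position 3: N is ruled out by rule 4; that leaves P.
Position 5: C is ruled out by rule 3; that leaves N.
The unique satisfying tagging is: P N P P N C C A.
Verifying each rule — rule 1 ok; rule 2 ok; rule 3 ok; rule 4 ok; rule 5 ok.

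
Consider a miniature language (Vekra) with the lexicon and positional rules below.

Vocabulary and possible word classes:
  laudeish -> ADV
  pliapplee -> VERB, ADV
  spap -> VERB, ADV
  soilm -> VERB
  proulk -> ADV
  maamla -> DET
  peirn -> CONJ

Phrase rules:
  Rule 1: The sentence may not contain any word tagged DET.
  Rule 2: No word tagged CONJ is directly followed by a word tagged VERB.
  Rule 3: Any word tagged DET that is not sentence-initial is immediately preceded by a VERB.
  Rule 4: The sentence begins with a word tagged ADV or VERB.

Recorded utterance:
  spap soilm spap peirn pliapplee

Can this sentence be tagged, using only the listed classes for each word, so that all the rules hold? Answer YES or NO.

Candidates per position — 1:spap {VERB,ADV}; 2:soilm {VERB}; 3:spap {VERB,ADV}; 4:peirn {CONJ}; 5:pliapplee {VERB,ADV}.
One satisfying assignment: VERB VERB ADV CONJ ADV.
Rule-by-rule: rule 1 satisfied; rule 2 satisfied; rule 3 satisfied; rule 4 satisfied.

YES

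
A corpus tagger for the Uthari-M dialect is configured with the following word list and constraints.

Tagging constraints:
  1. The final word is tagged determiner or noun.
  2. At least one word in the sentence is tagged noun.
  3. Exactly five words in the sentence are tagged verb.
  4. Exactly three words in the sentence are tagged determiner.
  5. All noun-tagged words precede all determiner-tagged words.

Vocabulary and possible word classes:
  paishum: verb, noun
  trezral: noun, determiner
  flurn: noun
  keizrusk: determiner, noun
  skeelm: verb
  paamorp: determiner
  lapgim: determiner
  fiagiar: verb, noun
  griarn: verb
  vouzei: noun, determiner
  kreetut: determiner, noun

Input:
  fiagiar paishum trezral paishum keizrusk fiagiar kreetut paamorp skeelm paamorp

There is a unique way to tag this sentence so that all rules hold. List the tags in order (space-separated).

verb verb noun verb noun verb determiner determiner verb determiner

Candidates per position — 1:fiagiar {verb,noun}; 2:paishum {verb,noun}; 3:trezral {noun,determiner}; 4:paishum {verb,noun}; 5:keizrusk {determiner,noun}; 6:fiagiar {verb,noun}; 7:kreetut {determiner,noun}; 8:paamorp {determiner}; 9:skeelm {verb}; 10:paamorp {determiner}.
Position 1: noun is ruled out by rule 3; that leaves verb.
Position 2: noun is ruled out by rule 3; that leaves verb.
Position 4: noun is ruled out by rule 3; that leaves verb.
Position 6: noun is ruled out by rule 3; that leaves verb.
The remaining ambiguous positions (3, 5, 7) are resolved jointly — only one combination satisfies every rule.
The only consistent sequence is: verb verb noun verb noun verb determiner determiner verb determiner.
Checking: rule 1 ok; rule 2 ok; rule 3 ok; rule 4 ok; rule 5 ok.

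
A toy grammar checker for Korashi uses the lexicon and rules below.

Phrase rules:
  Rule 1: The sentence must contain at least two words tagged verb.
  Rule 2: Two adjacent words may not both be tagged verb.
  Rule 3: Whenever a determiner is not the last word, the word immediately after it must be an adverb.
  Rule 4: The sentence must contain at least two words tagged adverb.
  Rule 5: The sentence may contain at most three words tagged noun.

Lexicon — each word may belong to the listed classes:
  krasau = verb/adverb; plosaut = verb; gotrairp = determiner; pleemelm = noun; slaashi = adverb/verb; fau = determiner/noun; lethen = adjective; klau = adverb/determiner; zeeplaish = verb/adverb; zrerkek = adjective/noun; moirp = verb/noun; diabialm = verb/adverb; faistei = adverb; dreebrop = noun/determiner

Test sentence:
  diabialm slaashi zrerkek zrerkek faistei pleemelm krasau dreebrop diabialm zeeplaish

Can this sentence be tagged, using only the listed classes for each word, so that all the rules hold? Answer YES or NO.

Candidates per position — 1:diabialm {verb,adverb}; 2:slaashi {adverb,verb}; 3:zrerkek {adjective,noun}; 4:zrerkek {adjective,noun}; 5:faistei {adverb}; 6:pleemelm {noun}; 7:krasau {verb,adverb}; 8:dreebrop {noun,determiner}; 9:diabialm {verb,adverb}; 10:zeeplaish {verb,adverb}.
One satisfying assignment: adverb adverb noun adjective adverb noun verb noun verb adverb.
Check: rule 1 ok; rule 2 ok; rule 3 ok; rule 4 ok; rule 5 ok.

YES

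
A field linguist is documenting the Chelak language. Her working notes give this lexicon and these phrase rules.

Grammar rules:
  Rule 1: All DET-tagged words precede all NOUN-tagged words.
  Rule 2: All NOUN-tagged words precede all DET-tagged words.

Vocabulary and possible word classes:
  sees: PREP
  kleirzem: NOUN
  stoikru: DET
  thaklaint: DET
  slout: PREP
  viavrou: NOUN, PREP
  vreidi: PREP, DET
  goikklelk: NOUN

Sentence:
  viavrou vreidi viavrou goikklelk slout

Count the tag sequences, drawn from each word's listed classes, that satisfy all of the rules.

Candidates per position — 1:viavrou {NOUN,PREP}; 2:vreidi {PREP,DET}; 3:viavrou {NOUN,PREP}; 4:goikklelk {NOUN}; 5:slout {PREP}.
There are 8 candidate sequences in total.
The sequences that satisfy every rule: NOUN PREP NOUN NOUN PREP; NOUN PREP PREP NOUN PREP; PREP PREP NOUN NOUN PREP; PREP PREP PREP NOUN PREP.
Count = 4.

4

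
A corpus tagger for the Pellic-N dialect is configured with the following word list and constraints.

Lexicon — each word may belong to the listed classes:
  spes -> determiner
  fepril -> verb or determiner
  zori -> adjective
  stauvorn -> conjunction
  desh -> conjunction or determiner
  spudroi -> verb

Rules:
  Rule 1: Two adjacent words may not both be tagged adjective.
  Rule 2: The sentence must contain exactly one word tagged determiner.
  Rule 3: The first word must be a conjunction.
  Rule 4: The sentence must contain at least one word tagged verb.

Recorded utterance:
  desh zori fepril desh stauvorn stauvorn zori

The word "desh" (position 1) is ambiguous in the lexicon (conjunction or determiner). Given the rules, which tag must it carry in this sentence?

Candidates per position — 1:desh {conjunction,determiner}; 2:zori {adjective}; 3:fepril {verb,determiner}; 4:desh {conjunction,determiner}; 5:stauvorn {conjunction}; 6:stauvorn {conjunction}; 7:zori {adjective}.
Word 1 cannot be determiner — rule 3 would then fail for every completion. It is conjunction.
Word 3 cannot be determiner — rule 4 would then fail for every completion. It is verb.
Word 4 cannot be conjunction — rule 2 would then fail for every completion. It is determiner.
The only consistent sequence is: conjunction adjective verb determiner conjunction conjunction adjective.
Rule-by-rule: rule 1 holds; rule 2 holds; rule 3 holds; rule 4 holds.

conjunction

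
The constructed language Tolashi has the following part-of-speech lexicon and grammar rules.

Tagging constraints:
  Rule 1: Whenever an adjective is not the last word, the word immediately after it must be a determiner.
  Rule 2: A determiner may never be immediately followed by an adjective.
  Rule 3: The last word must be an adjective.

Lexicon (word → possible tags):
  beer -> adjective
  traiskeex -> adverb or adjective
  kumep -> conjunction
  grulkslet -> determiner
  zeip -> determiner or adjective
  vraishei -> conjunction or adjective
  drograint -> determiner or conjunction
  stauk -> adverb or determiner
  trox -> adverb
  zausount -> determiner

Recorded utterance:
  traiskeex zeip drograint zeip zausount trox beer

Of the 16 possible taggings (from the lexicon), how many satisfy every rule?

7

Candidates per position — 1:traiskeex {adverb,adjective}; 2:zeip {determiner,adjective}; 3:drograint {determiner,conjunction}; 4:zeip {determiner,adjective}; 5:zausount {determiner}; 6:trox {adverb}; 7:beer {adjective}.
There are 16 candidate sequences in total.
Checking each against the rules leaves 7 sequences.
Count = 7.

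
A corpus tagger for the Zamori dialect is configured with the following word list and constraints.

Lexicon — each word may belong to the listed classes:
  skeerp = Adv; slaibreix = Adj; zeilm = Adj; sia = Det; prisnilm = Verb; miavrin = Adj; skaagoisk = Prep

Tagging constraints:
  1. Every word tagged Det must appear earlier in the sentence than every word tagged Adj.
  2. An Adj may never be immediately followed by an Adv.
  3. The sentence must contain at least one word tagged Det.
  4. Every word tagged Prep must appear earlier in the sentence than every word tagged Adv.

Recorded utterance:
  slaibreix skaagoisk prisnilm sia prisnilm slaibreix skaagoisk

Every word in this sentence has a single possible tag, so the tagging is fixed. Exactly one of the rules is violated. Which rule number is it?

1

Fixed tagging: Adj Prep Verb Det Verb Adj Prep.
Applying the rules: R1 fail, R2 pass, R3 pass, R4 pass.
Only rule 1 fails.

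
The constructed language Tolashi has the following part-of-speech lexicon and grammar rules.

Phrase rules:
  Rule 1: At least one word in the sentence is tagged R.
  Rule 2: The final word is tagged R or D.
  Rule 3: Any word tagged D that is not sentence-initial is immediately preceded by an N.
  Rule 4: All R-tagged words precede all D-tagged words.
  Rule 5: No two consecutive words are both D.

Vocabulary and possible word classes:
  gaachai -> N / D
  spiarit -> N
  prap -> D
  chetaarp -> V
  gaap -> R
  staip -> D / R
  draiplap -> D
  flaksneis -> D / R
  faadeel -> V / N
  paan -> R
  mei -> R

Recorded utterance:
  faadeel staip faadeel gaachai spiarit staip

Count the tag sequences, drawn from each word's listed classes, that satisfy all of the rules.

10

Candidates per position — 1:faadeel {V,N}; 2:staip {D,R}; 3:faadeel {V,N}; 4:gaachai {N,D}; 5:spiarit {N}; 6:staip {D,R}.
There are 32 candidate sequences in total.
Checking each against the rules leaves 10 sequences.
Count = 10.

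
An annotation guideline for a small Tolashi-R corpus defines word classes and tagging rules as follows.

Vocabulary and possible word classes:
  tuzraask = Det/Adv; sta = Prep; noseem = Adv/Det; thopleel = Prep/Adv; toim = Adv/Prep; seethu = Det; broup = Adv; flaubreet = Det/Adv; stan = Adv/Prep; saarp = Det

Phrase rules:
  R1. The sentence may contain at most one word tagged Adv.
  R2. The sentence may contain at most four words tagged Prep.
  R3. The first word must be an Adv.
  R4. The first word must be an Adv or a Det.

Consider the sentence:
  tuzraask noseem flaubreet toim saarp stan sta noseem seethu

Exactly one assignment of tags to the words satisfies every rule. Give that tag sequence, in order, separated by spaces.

Adv Det Det Prep Det Prep Prep Det Det

Candidates per position — 1:tuzraask {Det,Adv}; 2:noseem {Adv,Det}; 3:flaubreet {Det,Adv}; 4:toim {Adv,Prep}; 5:saarp {Det}; 6:stan {Adv,Prep}; 7:sta {Prep}; 8:noseem {Adv,Det}; 9:seethu {Det}.
If word 1 were Det, no tagging could satisfy rule 3; so word 1 is Adv.
If word 2 were Adv, no tagging could satisfy rule 1; so word 2 is Det.
If word 3 were Adv, no tagging could satisfy rule 1; so word 3 is Det.
If word 4 were Adv, no tagging could satisfy rule 1; so word 4 is Prep.
If word 6 were Adv, no tagging could satisfy rule 1; so word 6 is Prep.
If word 8 were Adv, no tagging could satisfy rule 1; so word 8 is Det.
That leaves exactly one tagging: Adv Det Det Prep Det Prep Prep Det Det.
Verifying each rule — rule 1 ok; rule 2 ok; rule 3 ok; rule 4 ok.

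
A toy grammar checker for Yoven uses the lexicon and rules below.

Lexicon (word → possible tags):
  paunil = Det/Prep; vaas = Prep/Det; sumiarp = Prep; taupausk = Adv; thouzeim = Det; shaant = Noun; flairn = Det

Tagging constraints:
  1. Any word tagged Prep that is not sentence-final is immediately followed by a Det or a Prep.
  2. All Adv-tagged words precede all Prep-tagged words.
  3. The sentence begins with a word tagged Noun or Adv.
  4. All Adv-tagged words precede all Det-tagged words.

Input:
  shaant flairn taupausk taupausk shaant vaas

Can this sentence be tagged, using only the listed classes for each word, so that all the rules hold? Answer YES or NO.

Candidates per position — 1:shaant {Noun}; 2:flairn {Det}; 3:taupausk {Adv}; 4:taupausk {Adv}; 5:shaant {Noun}; 6:vaas {Prep,Det}.
Rule 4 cannot be satisfied by any choice of tags from the lexicon.
So there is no consistent tagging.

NO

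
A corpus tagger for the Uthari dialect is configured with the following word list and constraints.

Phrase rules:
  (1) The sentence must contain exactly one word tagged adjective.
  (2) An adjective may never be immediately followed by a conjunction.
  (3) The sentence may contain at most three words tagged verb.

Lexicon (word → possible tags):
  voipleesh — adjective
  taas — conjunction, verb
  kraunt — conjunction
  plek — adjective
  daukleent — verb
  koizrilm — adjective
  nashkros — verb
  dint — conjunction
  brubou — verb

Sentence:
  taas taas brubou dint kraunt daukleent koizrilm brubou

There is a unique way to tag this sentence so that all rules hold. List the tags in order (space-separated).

Candidates per position — 1:taas {conjunction,verb}; 2:taas {conjunction,verb}; 3:brubou {verb}; 4:dint {conjunction}; 5:kraunt {conjunction}; 6:daukleent {verb}; 7:koizrilm {adjective}; 8:brubou {verb}.
Word 1 cannot be verb — rule 3 would then fail for every completion. It is conjunction.
Word 2 cannot be verb — rule 3 would then fail for every completion. It is conjunction.
That leaves exactly one tagging: conjunction conjunction verb conjunction conjunction verb adjective verb.
Rule-by-rule: rule 1 ok; rule 2 ok; rule 3 ok.

conjunction conjunction verb conjunction conjunction verb adjective verb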